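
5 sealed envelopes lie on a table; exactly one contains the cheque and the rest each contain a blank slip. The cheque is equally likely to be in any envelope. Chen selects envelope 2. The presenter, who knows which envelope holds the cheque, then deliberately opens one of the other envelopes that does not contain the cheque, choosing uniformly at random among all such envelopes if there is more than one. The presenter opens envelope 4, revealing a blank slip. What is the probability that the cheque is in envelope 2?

1/5

Condition on the true location of the cheque.
If it is in any of envelopes 1, 3, and 5 (prior 1/5 each): the presenter has 3 equally likely choices, so probability 1/3; weight (1/5)·(1/3) = 1/15 each.
If it is in envelope 2 (prior 1/5): the presenter has 4 equally likely choices, so probability 1/4; weight (1/5)·(1/4) = 1/20.
If it is in envelope 4 (prior 1/5): the presenter opened envelope 4, so this case is ruled out; weight (1/5)·0 = 0.
The weights sum to 1/4.
So P(the cheque in envelope 2 | the presenter opened envelope 4) = (1/20) / (1/4) = 1/5.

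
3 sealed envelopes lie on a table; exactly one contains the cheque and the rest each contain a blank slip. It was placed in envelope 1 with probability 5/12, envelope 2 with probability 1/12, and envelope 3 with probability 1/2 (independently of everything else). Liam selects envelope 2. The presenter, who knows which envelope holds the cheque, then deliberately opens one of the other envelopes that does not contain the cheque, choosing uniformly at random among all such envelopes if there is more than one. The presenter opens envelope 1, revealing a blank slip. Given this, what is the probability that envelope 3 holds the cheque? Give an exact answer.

12/13

Condition on the true location of the cheque.
If it is in envelope 1 (prior 5/12): the presenter opened envelope 1, so this case is ruled out; weight (5/12)·0 = 0.
If it is in envelope 2 (prior 1/12): the presenter has 2 equally likely choices, so probability 1/2; weight (1/12)·(1/2) = 1/24.
If it is in envelope 3 (prior 1/2): the presenter has no choice, probability 1; weight (1/2)·1 = 1/2.
The weights sum to 13/24.
So P(the cheque in envelope 3 | the presenter opened envelope 1) = (1/2) / (13/24) = 12/13.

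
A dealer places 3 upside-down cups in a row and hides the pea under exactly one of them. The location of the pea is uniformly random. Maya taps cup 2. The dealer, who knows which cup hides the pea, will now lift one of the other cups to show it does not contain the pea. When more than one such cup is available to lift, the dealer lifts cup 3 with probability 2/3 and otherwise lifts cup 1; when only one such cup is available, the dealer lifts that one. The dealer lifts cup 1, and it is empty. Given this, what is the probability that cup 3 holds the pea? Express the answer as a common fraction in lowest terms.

Condition on the true location of the pea.
If it is under cup 1 (prior 1/3): the dealer opened cup 1, so this case is ruled out; weight (1/3)·0 = 0.
If it is under cup 2 (prior 1/3): cup 3 is available but not opened, probability 1/3; weight (1/3)·(1/3) = 1/9.
If it is under cup 3 (prior 1/3): only cup 1 is available, probability 1; weight (1/3)·1 = 1/3.
The weights sum to 4/9.
So P(the pea under cup 3 | the dealer opened cup 1) = (1/3) / (4/9) = 3/4.

3/4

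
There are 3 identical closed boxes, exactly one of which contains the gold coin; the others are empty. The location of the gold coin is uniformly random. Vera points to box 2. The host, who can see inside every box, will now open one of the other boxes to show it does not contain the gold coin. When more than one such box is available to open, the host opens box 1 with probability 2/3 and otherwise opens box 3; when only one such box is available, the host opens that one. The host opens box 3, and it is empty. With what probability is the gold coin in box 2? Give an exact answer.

1/4

Consider each possible location of the gold coin in turn.
If it is in box 1 (prior 1/3): only box 3 is available, probability 1; weight (1/3)·1 = 1/3.
If it is in box 2 (prior 1/3): box 1 is available but not opened, probability 1/3; weight (1/3)·(1/3) = 1/9.
If it is in box 3 (prior 1/3): the host opened box 3, so this case is ruled out; weight (1/3)·0 = 0.
The weights sum to 4/9.
So P(the gold coin in box 2 | the host opened box 3) = (1/9) / (4/9) = 1/4.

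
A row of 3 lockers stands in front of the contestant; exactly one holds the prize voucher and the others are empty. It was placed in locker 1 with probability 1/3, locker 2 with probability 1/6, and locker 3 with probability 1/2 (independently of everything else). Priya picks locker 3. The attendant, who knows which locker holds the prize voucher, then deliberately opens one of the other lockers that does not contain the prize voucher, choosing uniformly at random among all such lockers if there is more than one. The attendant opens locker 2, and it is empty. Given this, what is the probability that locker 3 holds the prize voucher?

3/7

Apply Bayes' rule, conditioning on where the prize voucher actually is.
If it is in locker 1 (prior 1/3): the attendant has no choice, probability 1; weight (1/3)·1 = 1/3.
If it is in locker 2 (prior 1/6): the attendant opened locker 2, so this case is ruled out; weight (1/6)·0 = 0.
If it is in locker 3 (prior 1/2): the attendant has 2 equally likely choices, so probability 1/2; weight (1/2)·(1/2) = 1/4.
The weights sum to 7/12.
So P(the prize voucher in locker 3 | the attendant opened locker 2) = (1/4) / (7/12) = 3/7.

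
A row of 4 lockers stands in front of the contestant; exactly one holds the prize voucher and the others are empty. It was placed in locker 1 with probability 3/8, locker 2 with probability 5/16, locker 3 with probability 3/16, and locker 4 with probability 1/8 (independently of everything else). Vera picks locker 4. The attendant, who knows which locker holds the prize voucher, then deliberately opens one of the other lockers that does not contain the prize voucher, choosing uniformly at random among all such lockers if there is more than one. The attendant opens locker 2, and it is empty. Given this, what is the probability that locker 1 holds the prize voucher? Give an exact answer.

18/31

Apply Bayes' rule, conditioning on where the prize voucher actually is.
If it is in locker 1 (prior 3/8): the attendant has 2 equally likely choices, so probability 1/2; weight (3/8)·(1/2) = 3/16.
If it is in locker 2 (prior 5/16): the attendant opened locker 2, so this case is ruled out; weight (5/16)·0 = 0.
If it is in locker 3 (prior 3/16): the attendant has 2 equally likely choices, so probability 1/2; weight (3/16)·(1/2) = 3/32.
If it is in locker 4 (prior 1/8): the attendant has 3 equally likely choices, so probability 1/3; weight (1/8)·(1/3) = 1/24.
The weights sum to 31/96.
So P(the prize voucher in locker 1 | the attendant opened locker 2) = (3/16) / (31/96) = 18/31.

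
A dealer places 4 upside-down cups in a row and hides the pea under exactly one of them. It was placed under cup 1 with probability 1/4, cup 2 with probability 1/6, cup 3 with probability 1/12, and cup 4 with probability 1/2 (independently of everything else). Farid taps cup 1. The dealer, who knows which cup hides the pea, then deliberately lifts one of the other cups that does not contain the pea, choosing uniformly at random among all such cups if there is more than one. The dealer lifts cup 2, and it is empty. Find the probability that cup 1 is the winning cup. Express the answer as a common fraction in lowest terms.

2/9

Apply Bayes' rule, conditioning on where the pea actually is.
If it is under cup 1 (prior 1/4): the dealer has 3 equally likely choices, so probability 1/3; weight (1/4)·(1/3) = 1/12.
If it is under cup 2 (prior 1/6): the dealer opened cup 2, so this case is ruled out; weight (1/6)·0 = 0.
If it is under cup 3 (prior 1/12): the dealer has 2 equally likely choices, so probability 1/2; weight (1/12)·(1/2) = 1/24.
If it is under cup 4 (prior 1/2): the dealer has 2 equally likely choices, so probability 1/2; weight (1/2)·(1/2) = 1/4.
The weights sum to 3/8.
So P(the pea under cup 1 | the dealer opened cup 2) = (1/12) / (3/8) = 2/9.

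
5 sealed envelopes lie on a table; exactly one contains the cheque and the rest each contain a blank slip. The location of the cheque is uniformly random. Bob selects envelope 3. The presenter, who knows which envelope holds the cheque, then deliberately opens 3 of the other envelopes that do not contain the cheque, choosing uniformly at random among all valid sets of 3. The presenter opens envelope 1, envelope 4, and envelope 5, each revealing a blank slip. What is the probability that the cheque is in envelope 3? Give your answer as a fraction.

Condition on the true location of the cheque.
If it is in any of envelopes 1, 4, and 5 (prior 1/5 each): that envelope was opened and seen not to hold the prize — ruled out; weight (1/5)·0 = 0 each.
If it is in envelope 2 (prior 1/5): the presenter has no choice, probability 1; weight (1/5)·1 = 1/5.
If it is in envelope 3 (prior 1/5): the presenter has 4 equally likely choices, so probability 1/4; weight (1/5)·(1/4) = 1/20.
The weights sum to 1/4.
So P(the cheque in envelope 3 | the presenter opened envelope 1, envelope 4, and envelope 5) = (1/20) / (1/4) = 1/5.

1/5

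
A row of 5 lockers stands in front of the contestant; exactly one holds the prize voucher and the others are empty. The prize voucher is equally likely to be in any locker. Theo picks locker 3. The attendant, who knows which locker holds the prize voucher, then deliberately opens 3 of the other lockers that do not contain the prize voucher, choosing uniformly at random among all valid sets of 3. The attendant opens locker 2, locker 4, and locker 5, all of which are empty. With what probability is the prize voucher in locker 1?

4/5

Consider each possible location of the prize voucher in turn.
If it is in locker 1 (prior 1/5): the attendant has no choice, probability 1; weight (1/5)·1 = 1/5.
If it is in any of lockers 2, 4, and 5 (prior 1/5 each): that locker was opened and seen not to hold the prize — ruled out; weight (1/5)·0 = 0 each.
If it is in locker 3 (prior 1/5): the attendant has 4 equally likely choices, so probability 1/4; weight (1/5)·(1/4) = 1/20.
The weights sum to 1/4.
So P(the prize voucher in locker 1 | the attendant opened locker 2, locker 4, and locker 5) = (1/5) / (1/4) = 4/5.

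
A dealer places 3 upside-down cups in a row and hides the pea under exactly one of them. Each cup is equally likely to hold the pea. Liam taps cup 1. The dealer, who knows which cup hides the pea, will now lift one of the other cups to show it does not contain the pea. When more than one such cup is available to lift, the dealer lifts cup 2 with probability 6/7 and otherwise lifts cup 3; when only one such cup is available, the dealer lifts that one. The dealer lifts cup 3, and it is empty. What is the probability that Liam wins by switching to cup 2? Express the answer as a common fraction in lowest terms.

7/8

Apply Bayes' rule, conditioning on where the pea actually is.
If it is under cup 1 (prior 1/3): cup 2 is available but not opened, probability 1/7; weight (1/3)·(1/7) = 1/21.
If it is under cup 2 (prior 1/3): only cup 3 is available, probability 1; weight (1/3)·1 = 1/3.
If it is under cup 3 (prior 1/3): the dealer opened cup 3, so this case is ruled out; weight (1/3)·0 = 0.
The weights sum to 8/21.
So P(the pea under cup 2 | the dealer opened cup 3) = (1/3) / (8/21) = 7/8.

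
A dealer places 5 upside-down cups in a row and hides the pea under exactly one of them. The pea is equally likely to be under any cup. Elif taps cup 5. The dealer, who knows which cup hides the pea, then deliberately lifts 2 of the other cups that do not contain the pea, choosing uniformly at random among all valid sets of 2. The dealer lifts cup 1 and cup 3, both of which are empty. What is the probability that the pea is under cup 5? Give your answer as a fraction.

Apply Bayes' rule, conditioning on where the pea actually is.
If it is under either of cups 1 and 3 (prior 1/5 each): that cup was opened and seen not to hold the prize — ruled out; weight (1/5)·0 = 0 each.
If it is under either of cups 2 and 4 (prior 1/5 each): the dealer has 3 equally likely choices, so probability 1/3; weight (1/5)·(1/3) = 1/15 each.
If it is under cup 5 (prior 1/5): the dealer has 6 equally likely choices, so probability 1/6; weight (1/5)·(1/6) = 1/30.
The weights sum to 1/6.
So P(the pea under cup 5 | the dealer opened cup 1 and cup 3) = (1/30) / (1/6) = 1/5.

1/5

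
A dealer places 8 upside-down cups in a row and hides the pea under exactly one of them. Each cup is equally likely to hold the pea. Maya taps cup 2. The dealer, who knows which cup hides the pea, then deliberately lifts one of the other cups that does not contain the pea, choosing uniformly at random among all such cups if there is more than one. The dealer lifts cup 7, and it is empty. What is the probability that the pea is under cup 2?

1/8

Condition on the true location of the pea.
If it is under any of cups 1, 3, 4, 5, 6, and 8 (prior 1/8 each): the dealer has 6 equally likely choices, so probability 1/6; weight (1/8)·(1/6) = 1/48 each.
If it is under cup 2 (prior 1/8): the dealer has 7 equally likely choices, so probability 1/7; weight (1/8)·(1/7) = 1/56.
If it is under cup 7 (prior 1/8): the dealer opened cup 7, so this case is ruled out; weight (1/8)·0 = 0.
The weights sum to 1/7.
So P(the pea under cup 2 | the dealer opened cup 7) = (1/56) / (1/7) = 1/8.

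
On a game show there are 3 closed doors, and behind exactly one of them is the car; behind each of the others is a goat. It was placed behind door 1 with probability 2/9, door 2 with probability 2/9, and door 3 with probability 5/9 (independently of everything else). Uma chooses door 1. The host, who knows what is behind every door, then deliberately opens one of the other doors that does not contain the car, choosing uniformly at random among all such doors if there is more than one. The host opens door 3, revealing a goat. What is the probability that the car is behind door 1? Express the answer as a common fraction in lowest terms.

Consider each possible location of the car in turn.
If it is behind door 1 (prior 2/9): the host has 2 equally likely choices, so probability 1/2; weight (2/9)·(1/2) = 1/9.
If it is behind door 2 (prior 2/9): the host has no choice, probability 1; weight (2/9)·1 = 2/9.
If it is behind door 3 (prior 5/9): the host opened door 3, so this case is ruled out; weight (5/9)·0 = 0.
The weights sum to 1/3.
So P(the car behind door 1 | the host opened door 3) = (1/9) / (1/3) = 1/3.

1/3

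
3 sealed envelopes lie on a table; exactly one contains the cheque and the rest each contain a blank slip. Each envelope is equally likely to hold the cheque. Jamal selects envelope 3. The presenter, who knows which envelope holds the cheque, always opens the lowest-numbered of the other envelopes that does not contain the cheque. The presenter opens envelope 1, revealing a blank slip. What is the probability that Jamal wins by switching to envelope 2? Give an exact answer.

Condition on the true location of the cheque.
If it is in envelope 1 (prior 1/3): the presenter opened envelope 1, so this case is ruled out; weight (1/3)·0 = 0.
If it is in either of envelopes 2 and 3 (prior 1/3 each): envelope 1 is the lowest-numbered option available, probability 1; weight (1/3)·1 = 1/3 each.
The weights sum to 2/3.
So P(the cheque in envelope 2 | the presenter opened envelope 1) = (1/3) / (2/3) = 1/2.

1/2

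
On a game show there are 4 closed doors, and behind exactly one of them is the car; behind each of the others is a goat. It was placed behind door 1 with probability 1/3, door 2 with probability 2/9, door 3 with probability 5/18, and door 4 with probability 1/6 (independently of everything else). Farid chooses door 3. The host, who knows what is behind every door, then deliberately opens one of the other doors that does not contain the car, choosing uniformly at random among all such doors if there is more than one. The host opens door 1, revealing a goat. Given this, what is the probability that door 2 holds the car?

12/31

Consider each possible location of the car in turn.
If it is behind door 1 (prior 1/3): the host opened door 1, so this case is ruled out; weight (1/3)·0 = 0.
If it is behind door 2 (prior 2/9): the host has 2 equally likely choices, so probability 1/2; weight (2/9)·(1/2) = 1/9.
If it is behind door 3 (prior 5/18): the host has 3 equally likely choices, so probability 1/3; weight (5/18)·(1/3) = 5/54.
If it is behind door 4 (prior 1/6): the host has 2 equally likely choices, so probability 1/2; weight (1/6)·(1/2) = 1/12.
The weights sum to 31/108.
So P(the car behind door 2 | the host opened door 1) = (1/9) / (31/108) = 12/31.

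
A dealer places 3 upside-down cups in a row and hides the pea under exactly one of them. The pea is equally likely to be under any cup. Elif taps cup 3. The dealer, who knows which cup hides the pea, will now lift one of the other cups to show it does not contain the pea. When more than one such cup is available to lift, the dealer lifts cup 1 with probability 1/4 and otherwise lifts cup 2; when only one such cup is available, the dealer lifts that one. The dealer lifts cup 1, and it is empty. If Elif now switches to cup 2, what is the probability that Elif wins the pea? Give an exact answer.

Condition on the true location of the pea.
If it is under cup 1 (prior 1/3): the dealer opened cup 1, so this case is ruled out; weight (1/3)·0 = 0.
If it is under cup 2 (prior 1/3): only cup 1 is available, probability 1; weight (1/3)·1 = 1/3.
If it is under cup 3 (prior 1/3): cup 1 is available, opened with probability 1/4; weight (1/3)·(1/4) = 1/12.
The weights sum to 5/12.
So P(the pea under cup 2 | the dealer opened cup 1) = (1/3) / (5/12) = 4/5.

4/5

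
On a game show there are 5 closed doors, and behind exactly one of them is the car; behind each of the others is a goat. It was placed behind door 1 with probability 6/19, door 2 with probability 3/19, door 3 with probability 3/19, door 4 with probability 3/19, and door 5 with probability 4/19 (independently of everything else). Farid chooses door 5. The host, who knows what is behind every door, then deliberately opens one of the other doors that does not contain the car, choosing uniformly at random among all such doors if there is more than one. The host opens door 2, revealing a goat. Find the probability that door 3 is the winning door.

Consider each possible location of the car in turn.
If it is behind door 1 (prior 6/19): the host has 3 equally likely choices, so probability 1/3; weight (6/19)·(1/3) = 2/19.
If it is behind door 2 (prior 3/19): the host opened door 2, so this case is ruled out; weight (3/19)·0 = 0.
If it is behind either of doors 3 and 4 (prior 3/19 each): the host has 3 equally likely choices, so probability 1/3; weight (3/19)·(1/3) = 1/19 each.
If it is behind door 5 (prior 4/19): the host has 4 equally likely choices, so probability 1/4; weight (4/19)·(1/4) = 1/19.
The weights sum to 5/19.
So P(the car behind door 3 | the host opened door 2) = (1/19) / (5/19) = 1/5.

1/5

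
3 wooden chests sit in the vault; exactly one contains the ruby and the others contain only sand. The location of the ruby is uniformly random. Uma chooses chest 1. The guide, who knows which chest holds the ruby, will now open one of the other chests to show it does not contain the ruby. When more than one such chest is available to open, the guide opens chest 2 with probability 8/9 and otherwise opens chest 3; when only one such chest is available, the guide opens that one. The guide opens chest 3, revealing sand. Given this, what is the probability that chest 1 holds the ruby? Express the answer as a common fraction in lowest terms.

Consider each possible location of the ruby in turn.
If it is in chest 1 (prior 1/3): chest 2 is available but not opened, probability 1/9; weight (1/3)·(1/9) = 1/27.
If it is in chest 2 (prior 1/3): only chest 3 is available, probability 1; weight (1/3)·1 = 1/3.
If it is in chest 3 (prior 1/3): the guide opened chest 3, so this case is ruled out; weight (1/3)·0 = 0.
The weights sum to 10/27.
So P(the ruby in chest 1 | the guide opened chest 3) = (1/27) / (10/27) = 1/10.

1/10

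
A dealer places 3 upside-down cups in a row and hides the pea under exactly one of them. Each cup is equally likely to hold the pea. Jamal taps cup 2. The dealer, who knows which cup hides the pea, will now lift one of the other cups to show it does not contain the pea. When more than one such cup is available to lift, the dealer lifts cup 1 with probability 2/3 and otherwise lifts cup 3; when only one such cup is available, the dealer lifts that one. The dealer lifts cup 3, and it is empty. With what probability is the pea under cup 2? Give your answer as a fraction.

1/4

Apply Bayes' rule, conditioning on where the pea actually is.
If it is under cup 1 (prior 1/3): only cup 3 is available, probability 1; weight (1/3)·1 = 1/3.
If it is under cup 2 (prior 1/3): cup 1 is available but not opened, probability 1/3; weight (1/3)·(1/3) = 1/9.
If it is under cup 3 (prior 1/3): the dealer opened cup 3, so this case is ruled out; weight (1/3)·0 = 0.
The weights sum to 4/9.
So P(the pea under cup 2 | the dealer opened cup 3) = (1/9) / (4/9) = 1/4.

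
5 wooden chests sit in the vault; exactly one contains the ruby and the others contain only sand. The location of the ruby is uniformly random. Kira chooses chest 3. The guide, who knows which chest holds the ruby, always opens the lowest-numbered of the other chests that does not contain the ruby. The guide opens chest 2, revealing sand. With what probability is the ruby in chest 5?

0

Condition on the true location of the ruby.
If it is in chest 1 (prior 1/5): chest 2 is the lowest-numbered option available, probability 1; weight (1/5)·1 = 1/5.
If it is in chest 2 (prior 1/5): the guide opened chest 2, so this case is ruled out; weight (1/5)·0 = 0.
If it is in any of chests 3, 4, and 5 (prior 1/5 each): the guide would have opened chest 1 instead, probability 0; weight (1/5)·0 = 0 each.
The weights sum to 1/5.
So P(the ruby in chest 5 | the guide opened chest 2) = 0 / (1/5) = 0.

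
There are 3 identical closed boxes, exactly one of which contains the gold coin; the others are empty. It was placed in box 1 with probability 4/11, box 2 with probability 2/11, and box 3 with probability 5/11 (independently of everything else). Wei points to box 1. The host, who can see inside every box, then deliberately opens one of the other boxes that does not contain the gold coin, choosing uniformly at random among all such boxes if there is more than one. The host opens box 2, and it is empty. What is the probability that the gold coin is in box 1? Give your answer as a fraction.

2/7

Condition on the true location of the gold coin.
If it is in box 1 (prior 4/11): the host has 2 equally likely choices, so probability 1/2; weight (4/11)·(1/2) = 2/11.
If it is in box 2 (prior 2/11): the host opened box 2, so this case is ruled out; weight (2/11)·0 = 0.
If it is in box 3 (prior 5/11): the host has no choice, probability 1; weight (5/11)·1 = 5/11.
The weights sum to 7/11.
So P(the gold coin in box 1 | the host opened box 2) = (2/11) / (7/11) = 2/7.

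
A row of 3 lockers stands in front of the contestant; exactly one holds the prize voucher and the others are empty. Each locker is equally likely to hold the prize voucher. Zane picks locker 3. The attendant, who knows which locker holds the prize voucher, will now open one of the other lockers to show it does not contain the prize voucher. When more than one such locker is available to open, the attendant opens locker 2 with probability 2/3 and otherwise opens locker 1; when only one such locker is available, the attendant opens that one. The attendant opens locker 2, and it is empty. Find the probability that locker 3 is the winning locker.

2/5

Apply Bayes' rule, conditioning on where the prize voucher actually is.
If it is in locker 1 (prior 1/3): only locker 2 is available, probability 1; weight (1/3)·1 = 1/3.
If it is in locker 2 (prior 1/3): the attendant opened locker 2, so this case is ruled out; weight (1/3)·0 = 0.
If it is in locker 3 (prior 1/3): locker 2 is available, opened with probability 2/3; weight (1/3)·(2/3) = 2/9.
The weights sum to 5/9.
So P(the prize voucher in locker 3 | the attendant opened locker 2) = (2/9) / (5/9) = 2/5.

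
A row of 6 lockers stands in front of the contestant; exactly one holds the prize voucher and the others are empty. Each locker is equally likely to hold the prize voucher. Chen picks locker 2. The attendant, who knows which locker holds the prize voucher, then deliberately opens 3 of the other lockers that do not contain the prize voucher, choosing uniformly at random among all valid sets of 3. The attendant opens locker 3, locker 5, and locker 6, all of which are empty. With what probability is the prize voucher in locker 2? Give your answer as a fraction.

1/6

Condition on the true location of the prize voucher.
If it is in either of lockers 1 and 4 (prior 1/6 each): the attendant has 4 equally likely choices, so probability 1/4; weight (1/6)·(1/4) = 1/24 each.
If it is in locker 2 (prior 1/6): the attendant has 10 equally likely choices, so probability 1/10; weight (1/6)·(1/10) = 1/60.
If it is in any of lockers 3, 5, and 6 (prior 1/6 each): that locker was opened and seen not to hold the prize — ruled out; weight (1/6)·0 = 0 each.
The weights sum to 1/10.
So P(the prize voucher in locker 2 | the attendant opened locker 3, locker 5, and locker 6) = (1/60) / (1/10) = 1/6.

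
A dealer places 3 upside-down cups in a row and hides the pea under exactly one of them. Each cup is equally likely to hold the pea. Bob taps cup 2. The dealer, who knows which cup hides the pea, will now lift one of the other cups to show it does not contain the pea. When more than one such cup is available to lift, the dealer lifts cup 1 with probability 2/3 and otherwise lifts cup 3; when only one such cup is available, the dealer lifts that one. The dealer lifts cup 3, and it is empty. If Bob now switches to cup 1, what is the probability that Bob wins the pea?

3/4

Condition on the true location of the pea.
If it is under cup 1 (prior 1/3): only cup 3 is available, probability 1; weight (1/3)·1 = 1/3.
If it is under cup 2 (prior 1/3): cup 1 is available but not opened, probability 1/3; weight (1/3)·(1/3) = 1/9.
If it is under cup 3 (prior 1/3): the dealer opened cup 3, so this case is ruled out; weight (1/3)·0 = 0.
The weights sum to 4/9.
So P(the pea under cup 1 | the dealer opened cup 3) = (1/3) / (4/9) = 3/4.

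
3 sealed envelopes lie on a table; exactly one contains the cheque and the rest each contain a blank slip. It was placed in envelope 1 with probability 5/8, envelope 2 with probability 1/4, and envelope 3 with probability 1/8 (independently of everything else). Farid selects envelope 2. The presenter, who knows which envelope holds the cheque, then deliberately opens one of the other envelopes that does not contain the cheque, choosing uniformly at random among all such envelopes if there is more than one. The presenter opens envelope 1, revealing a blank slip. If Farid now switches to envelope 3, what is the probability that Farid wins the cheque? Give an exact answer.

Condition on the true location of the cheque.
If it is in envelope 1 (prior 5/8): the presenter opened envelope 1, so this case is ruled out; weight (5/8)·0 = 0.
If it is in envelope 2 (prior 1/4): the presenter has 2 equally likely choices, so probability 1/2; weight (1/4)·(1/2) = 1/8.
If it is in envelope 3 (prior 1/8): the presenter has no choice, probability 1; weight (1/8)·1 = 1/8.
The weights sum to 1/4.
So P(the cheque in envelope 3 | the presenter opened envelope 1) = (1/8) / (1/4) = 1/2.

1/2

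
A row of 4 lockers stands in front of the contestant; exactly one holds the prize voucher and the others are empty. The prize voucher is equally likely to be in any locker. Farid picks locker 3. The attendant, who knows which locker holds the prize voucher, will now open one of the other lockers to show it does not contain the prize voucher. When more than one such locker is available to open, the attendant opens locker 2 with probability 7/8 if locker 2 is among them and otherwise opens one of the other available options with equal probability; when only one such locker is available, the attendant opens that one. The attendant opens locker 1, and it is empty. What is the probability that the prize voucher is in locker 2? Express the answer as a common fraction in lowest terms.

8/11

Consider each possible location of the prize voucher in turn.
If it is in locker 1 (prior 1/4): the attendant opened locker 1, so this case is ruled out; weight (1/4)·0 = 0.
If it is in locker 2 (prior 1/4): locker 2 holds the prize so is unavailable; the attendant chooses uniformly among the 2 others, probability 1/2; weight (1/4)·(1/2) = 1/8.
If it is in locker 3 (prior 1/4): locker 2 is available but not opened; locker 1 gets probability (1 − 7/8)/2 = 1/16; weight (1/4)·(1/16) = 1/64.
If it is in locker 4 (prior 1/4): locker 2 is available but not opened, probability 1/8; weight (1/4)·(1/8) = 1/32.
The weights sum to 11/64.
So P(the prize voucher in locker 2 | the attendant opened locker 1) = (1/8) / (11/64) = 8/11.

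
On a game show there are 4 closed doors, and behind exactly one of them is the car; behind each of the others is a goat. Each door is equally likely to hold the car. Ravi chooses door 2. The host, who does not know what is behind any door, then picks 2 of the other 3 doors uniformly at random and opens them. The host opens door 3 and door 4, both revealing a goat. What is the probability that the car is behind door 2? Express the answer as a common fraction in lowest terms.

1/2

Because the host chose which doors to open without knowing where the car is, the choice is independent of the prize location. Learning that none of the 2 opened doors holds the car simply rules out those 2 locations and leaves the remaining 2 doors still equally likely by symmetry.
So P(the car behind door 2) = 1/2.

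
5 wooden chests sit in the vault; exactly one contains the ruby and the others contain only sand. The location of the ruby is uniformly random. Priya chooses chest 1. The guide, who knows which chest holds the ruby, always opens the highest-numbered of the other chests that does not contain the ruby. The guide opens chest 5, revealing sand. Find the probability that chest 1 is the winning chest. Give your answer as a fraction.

Condition on the true location of the ruby.
If it is in any of chests 1, 2, 3, and 4 (prior 1/5 each): chest 5 is the highest-numbered option available, probability 1; weight (1/5)·1 = 1/5 each.
If it is in chest 5 (prior 1/5): the guide opened chest 5, so this case is ruled out; weight (1/5)·0 = 0.
The weights sum to 4/5.
So P(the ruby in chest 1 | the guide opened chest 5) = (1/5) / (4/5) = 1/4.

1/4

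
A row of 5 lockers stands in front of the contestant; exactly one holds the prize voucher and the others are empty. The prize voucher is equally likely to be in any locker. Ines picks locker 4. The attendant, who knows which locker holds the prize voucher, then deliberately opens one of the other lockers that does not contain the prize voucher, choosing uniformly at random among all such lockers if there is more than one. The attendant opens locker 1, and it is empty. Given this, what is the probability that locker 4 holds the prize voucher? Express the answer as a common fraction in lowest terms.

Consider each possible location of the prize voucher in turn.
If it is in locker 1 (prior 1/5): the attendant opened locker 1, so this case is ruled out; weight (1/5)·0 = 0.
If it is in any of lockers 2, 3, and 5 (prior 1/5 each): the attendant has 3 equally likely choices, so probability 1/3; weight (1/5)·(1/3) = 1/15 each.
If it is in locker 4 (prior 1/5): the attendant has 4 equally likely choices, so probability 1/4; weight (1/5)·(1/4) = 1/20.
The weights sum to 1/4.
So P(the prize voucher in locker 4 | the attendant opened locker 1) = (1/20) / (1/4) = 1/5.

1/5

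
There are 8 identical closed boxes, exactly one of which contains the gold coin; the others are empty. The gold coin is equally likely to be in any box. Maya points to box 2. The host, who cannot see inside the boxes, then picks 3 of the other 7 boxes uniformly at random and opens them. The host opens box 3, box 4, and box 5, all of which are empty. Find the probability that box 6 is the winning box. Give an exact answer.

Apply Bayes' rule, conditioning on where the gold coin actually is.
If it is in any of boxes 1, 2, 6, 7, and 8 (prior 1/8 each): the host picks exactly this set with probability 1/35 regardless, and none is the prize; weight (1/8)·(1/35) = 1/280 each.
If it is in any of boxes 3, 4, and 5 (prior 1/8 each): that box was opened and seen not to hold the prize — ruled out; weight (1/8)·0 = 0 each.
The weights sum to 1/56.
So P(the gold coin in box 6 | the host opened box 3, box 4, and box 5) = (1/280) / (1/56) = 1/5.

1/5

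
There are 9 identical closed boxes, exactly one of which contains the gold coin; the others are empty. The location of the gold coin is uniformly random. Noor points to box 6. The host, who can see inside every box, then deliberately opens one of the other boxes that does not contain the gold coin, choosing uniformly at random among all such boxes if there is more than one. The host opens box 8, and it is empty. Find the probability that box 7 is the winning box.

Apply Bayes' rule, conditioning on where the gold coin actually is.
If it is in any of boxes 1, 2, 3, 4, 5, 7, and 9 (prior 1/9 each): the host has 7 equally likely choices, so probability 1/7; weight (1/9)·(1/7) = 1/63 each.
If it is in box 6 (prior 1/9): the host has 8 equally likely choices, so probability 1/8; weight (1/9)·(1/8) = 1/72.
If it is in box 8 (prior 1/9): the host opened box 8, so this case is ruled out; weight (1/9)·0 = 0.
The weights sum to 1/8.
So P(the gold coin in box 7 | the host opened box 8) = (1/63) / (1/8) = 8/63.

8/63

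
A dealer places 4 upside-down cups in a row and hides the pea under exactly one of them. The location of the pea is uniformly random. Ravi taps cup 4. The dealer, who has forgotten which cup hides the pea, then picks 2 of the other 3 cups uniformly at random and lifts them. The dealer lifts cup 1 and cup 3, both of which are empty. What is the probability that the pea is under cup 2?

Consider each possible location of the pea in turn.
If it is under either of cups 1 and 3 (prior 1/4 each): that cup was opened and seen not to hold the prize — ruled out; weight (1/4)·0 = 0 each.
If it is under either of cups 2 and 4 (prior 1/4 each): the dealer picks exactly this set with probability 1/3 regardless, and none is the prize; weight (1/4)·(1/3) = 1/12 each.
The weights sum to 1/6.
So P(the pea under cup 2 | the dealer opened cup 1 and cup 3) = (1/12) / (1/6) = 1/2.

1/2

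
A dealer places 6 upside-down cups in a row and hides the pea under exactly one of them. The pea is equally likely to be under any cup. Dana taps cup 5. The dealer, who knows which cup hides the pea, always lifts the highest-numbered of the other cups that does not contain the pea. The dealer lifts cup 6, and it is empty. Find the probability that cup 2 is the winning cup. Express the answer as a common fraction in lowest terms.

Consider each possible location of the pea in turn.
If it is under any of cups 1, 2, 3, 4, and 5 (prior 1/6 each): cup 6 is the highest-numbered option available, probability 1; weight (1/6)·1 = 1/6 each.
If it is under cup 6 (prior 1/6): the dealer opened cup 6, so this case is ruled out; weight (1/6)·0 = 0.
The weights sum to 5/6.
So P(the pea under cup 2 | the dealer opened cup 6) = (1/6) / (5/6) = 1/5.

1/5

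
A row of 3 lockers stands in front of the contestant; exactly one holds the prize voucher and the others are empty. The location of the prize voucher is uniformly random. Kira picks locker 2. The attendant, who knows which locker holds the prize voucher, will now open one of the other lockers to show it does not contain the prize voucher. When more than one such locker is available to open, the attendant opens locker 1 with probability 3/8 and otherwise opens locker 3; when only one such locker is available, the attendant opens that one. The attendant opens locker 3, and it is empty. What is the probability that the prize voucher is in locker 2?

Apply Bayes' rule, conditioning on where the prize voucher actually is.
If it is in locker 1 (prior 1/3): only locker 3 is available, probability 1; weight (1/3)·1 = 1/3.
If it is in locker 2 (prior 1/3): locker 1 is available but not opened, probability 5/8; weight (1/3)·(5/8) = 5/24.
If it is in locker 3 (prior 1/3): the attendant opened locker 3, so this case is ruled out; weight (1/3)·0 = 0.
The weights sum to 13/24.
So P(the prize voucher in locker 2 | the attendant opened locker 3) = (5/24) / (13/24) = 5/13.

5/13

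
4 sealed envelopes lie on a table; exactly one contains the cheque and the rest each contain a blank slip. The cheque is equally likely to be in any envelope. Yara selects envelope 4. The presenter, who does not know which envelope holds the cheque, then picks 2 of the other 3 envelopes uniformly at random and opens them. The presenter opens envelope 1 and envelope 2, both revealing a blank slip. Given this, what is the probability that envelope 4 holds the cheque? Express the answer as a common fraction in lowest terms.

Because the presenter chose which envelopes to open without knowing where the cheque is, the choice is independent of the prize location. Learning that none of the 2 opened envelopes holds the cheque simply rules out those 2 locations and leaves the remaining 2 envelopes still equally likely by symmetry.
So P(the cheque in envelope 4) = 1/2.

1/2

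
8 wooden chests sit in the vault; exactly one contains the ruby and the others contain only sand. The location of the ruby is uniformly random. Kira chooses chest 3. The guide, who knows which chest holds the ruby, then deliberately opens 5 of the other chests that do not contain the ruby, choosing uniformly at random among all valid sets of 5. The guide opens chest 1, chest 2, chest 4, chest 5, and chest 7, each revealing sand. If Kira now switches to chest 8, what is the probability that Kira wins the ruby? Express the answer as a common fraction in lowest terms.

7/16

Apply Bayes' rule, conditioning on where the ruby actually is.
If it is in any of chests 1, 2, 4, 5, and 7 (prior 1/8 each): that chest was opened and seen not to hold the prize — ruled out; weight (1/8)·0 = 0 each.
If it is in chest 3 (prior 1/8): the guide has 21 equally likely choices, so probability 1/21; weight (1/8)·(1/21) = 1/168.
If it is in either of chests 6 and 8 (prior 1/8 each): the guide has 6 equally likely choices, so probability 1/6; weight (1/8)·(1/6) = 1/48 each.
The weights sum to 1/21.
So P(the ruby in chest 8 | the guide opened chest 1, chest 2, chest 4, chest 5, and chest 7) = (1/48) / (1/21) = 7/16.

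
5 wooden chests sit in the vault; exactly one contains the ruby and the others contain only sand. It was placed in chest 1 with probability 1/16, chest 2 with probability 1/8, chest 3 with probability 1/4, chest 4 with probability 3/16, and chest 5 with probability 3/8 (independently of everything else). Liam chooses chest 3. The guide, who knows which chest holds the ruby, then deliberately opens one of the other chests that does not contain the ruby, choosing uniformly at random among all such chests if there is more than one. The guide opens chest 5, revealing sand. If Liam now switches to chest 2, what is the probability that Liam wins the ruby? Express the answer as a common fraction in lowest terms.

Apply Bayes' rule, conditioning on where the ruby actually is.
If it is in chest 1 (prior 1/16): the guide has 3 equally likely choices, so probability 1/3; weight (1/16)·(1/3) = 1/48.
If it is in chest 2 (prior 1/8): the guide has 3 equally likely choices, so probability 1/3; weight (1/8)·(1/3) = 1/24.
If it is in chest 3 (prior 1/4): the guide has 4 equally likely choices, so probability 1/4; weight (1/4)·(1/4) = 1/16.
If it is in chest 4 (prior 3/16): the guide has 3 equally likely choices, so probability 1/3; weight (3/16)·(1/3) = 1/16.
If it is in chest 5 (prior 3/8): the guide opened chest 5, so this case is ruled out; weight (3/8)·0 = 0.
The weights sum to 3/16.
So P(the ruby in chest 2 | the guide opened chest 5) = (1/24) / (3/16) = 2/9.

2/9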